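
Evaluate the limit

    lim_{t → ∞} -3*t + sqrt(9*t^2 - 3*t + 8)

-1/2

An ∞ − ∞ form. Rationalising with the conjugate, the difference becomes (-3t + 8) / (√(9*t^2 - 3*t + 8) + 3t).
For large t the denominator behaves like 2·3t, so the quotient tends to -3/6 = -1/2.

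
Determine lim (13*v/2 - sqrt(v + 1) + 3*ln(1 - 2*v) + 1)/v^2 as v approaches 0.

Substitution gives 0/0 (the numerator vanishes to order 2).
Expand each term to order v^2: the coefficient of v^2 in −√(1 + v) is 1/8 and in 3·ln(1 - 2v) is -6.
Lower-order terms cancel with the polynomial part, so the numerator is (-47/8)·v^2 + o(v^2), and the limit is (-47/8)/(1) = -47/8.

-47/8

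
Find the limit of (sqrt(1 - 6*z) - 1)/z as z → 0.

-3

Substitution gives 0/0. Multiply numerator and denominator by the conjugate √(1 - 6z) + √1.
The numerator becomes (1 - 6z) − 1 = -6z, so the expression simplifies to -6/(√(1 - 6z) + √1).
Letting z → 0 gives -6/(2√1) = -3.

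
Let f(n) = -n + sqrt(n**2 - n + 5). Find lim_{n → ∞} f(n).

-1/2

This has the form ∞ − ∞. Multiply and divide by the conjugate √(n^2 - n + 5) + n.
That gives (-n + 5) / (√(n^2 - n + 5) + n).
Divide numerator and denominator by n: the limit is -1/(2·1) = -1/2.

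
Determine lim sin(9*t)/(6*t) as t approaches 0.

3/2

Substitution gives 0/0.
Write it as (9/6)·sin(9t)/(9t); since sin(u)/u → 1, the limit is 3/2.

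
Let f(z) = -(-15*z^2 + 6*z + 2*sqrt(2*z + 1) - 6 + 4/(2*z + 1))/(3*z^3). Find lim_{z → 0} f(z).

Substitution gives 0/0 (the numerator vanishes to order 3).
Expand each term to order z^3: the coefficient of z^3 in 4·1/(1 + 2z) is -32 and in 2·√(1 + 2z) is 1.
Lower-order terms cancel with the polynomial part, so the numerator is (-31)·z^3 + o(z^3), and the limit is (-31)/(-3) = 31/3.

31/3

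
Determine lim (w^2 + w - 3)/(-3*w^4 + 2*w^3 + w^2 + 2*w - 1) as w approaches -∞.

0

The denominator has degree 4 and the numerator degree 2. Dividing numerator and denominator by w^4 sends every term to 0 except the leading denominator term, so the limit is 0.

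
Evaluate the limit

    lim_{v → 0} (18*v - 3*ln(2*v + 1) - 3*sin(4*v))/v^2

Substitution gives 0/0; apply L'Hôpital's rule 2 times.
After differentiating numerator and denominator 2 times the quotient is (48*sin(4*v) + 12/(2*v + 1)^2)/(2); at v = 0 this is 6.

6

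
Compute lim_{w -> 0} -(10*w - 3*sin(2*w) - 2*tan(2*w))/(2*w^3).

Substitution gives 0/0; apply L'Hôpital's rule 3 times.
After differentiating numerator and denominator 3 times the quotient is (24*cos(2*w) - 96*tan(2*w)^4 - 128*tan(2*w)^2 - 32)/(-12); at w = 0 this is 2/3.

2/3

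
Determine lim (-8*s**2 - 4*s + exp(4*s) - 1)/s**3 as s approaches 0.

32/3

Direct substitution gives 0/0.
Apply L'Hôpital: lim (-16*s + 4*e^(4*s) - 4)/(3*s^2), still 0/0.
Apply L'Hôpital: lim (16*e^(4*s) - 16)/(6*s), still 0/0.
After 3 applications of L'Hôpital's rule the quotient is (64*e^(4*s))/(6); substituting s = 0 gives 32/3.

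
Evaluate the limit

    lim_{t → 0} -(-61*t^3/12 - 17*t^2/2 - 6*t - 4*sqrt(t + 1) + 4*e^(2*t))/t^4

Substitution gives 0/0; apply L'Hôpital's rule 4 times.
After differentiating numerator and denominator 4 times the quotient is (64*e^(2*t) + 15/(4*(t + 1)^(7/2)))/(-24); at t = 0 this is -271/96.

-271/96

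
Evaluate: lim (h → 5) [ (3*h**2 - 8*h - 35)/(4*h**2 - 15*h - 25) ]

At h = 5 both the top and bottom vanish — a removable singularity. Factoring out (h - 5) from each leaves (3*h + 7)/(4*h + 5), which at h = 5 equals 22/25.

22/25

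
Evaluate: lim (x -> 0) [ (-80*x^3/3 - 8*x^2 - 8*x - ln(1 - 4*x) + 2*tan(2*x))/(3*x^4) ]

Substitution gives 0/0 (the numerator vanishes to order 4).
Expand each term to order x^4: the coefficient of x^4 in −ln(1 - 4x) is 64 and in 2·tan(2x) is 0.
Lower-order terms cancel with the polynomial part, so the numerator is (64)·x^4 + o(x^4), and the limit is (64)/(3) = 64/3.

64/3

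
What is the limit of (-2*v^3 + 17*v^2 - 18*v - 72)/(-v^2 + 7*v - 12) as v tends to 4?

-22

Direct substitution gives 0/0, so factor. Both numerator and denominator have (v - 4) as a factor.
After cancelling, the expression reduces to (-2*v^2 + 9*v + 18)/(3 - v).
Substituting v = 4 gives -22.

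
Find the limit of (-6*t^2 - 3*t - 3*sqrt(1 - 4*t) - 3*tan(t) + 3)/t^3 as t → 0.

11

Substitution gives 0/0; apply L'Hôpital's rule 3 times.
After differentiating numerator and denominator 3 times the quotient is (12/cos(t)^2 - 18/cos(t)^4 + 72/(1 - 4*t)^(5/2))/(6); at t = 0 this is 11.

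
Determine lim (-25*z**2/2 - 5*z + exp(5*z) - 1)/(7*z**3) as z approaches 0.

Direct substitution gives 0/0.
Apply L'Hôpital: lim (-25*z + 5*e^(5*z) - 5)/(21*z^2), still 0/0.
Apply L'Hôpital: lim (25*e^(5*z) - 25)/(42*z), still 0/0.
After 3 applications of L'Hôpital's rule the quotient is (125*e^(5*z))/(42); substituting z = 0 gives 125/42.

125/42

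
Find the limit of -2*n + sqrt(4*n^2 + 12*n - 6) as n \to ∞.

3

This has the form ∞ − ∞. Multiply and divide by the conjugate √(4*n^2 + 12*n - 6) + 2n.
That gives (12n - 6) / (√(4*n^2 + 12*n - 6) + 2n).
Divide numerator and denominator by n: the limit is 12/(2·2) = 3.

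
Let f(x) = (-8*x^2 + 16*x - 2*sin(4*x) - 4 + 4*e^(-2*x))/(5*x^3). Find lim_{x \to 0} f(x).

16/5

Substitution gives 0/0 (the numerator vanishes to order 3).
Expand each term to order x^3: the coefficient of x^3 in -2·sin(4x) is 64/3 and in 4·e^(-2x) is -16/3.
Lower-order terms cancel with the polynomial part, so the numerator is (16)·x^3 + o(x^3), and the limit is (16)/(5) = 16/5.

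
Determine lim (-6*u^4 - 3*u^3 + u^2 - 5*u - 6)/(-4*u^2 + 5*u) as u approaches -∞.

The numerator has higher degree (4 > 2); the quotient behaves like (-6/(-4))·u^2 for large |u|.
As u → −∞ this diverges to ∞.

∞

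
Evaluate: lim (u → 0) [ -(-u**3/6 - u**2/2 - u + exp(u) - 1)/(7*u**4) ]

-1/168

Direct substitution gives 0/0.
Apply L'Hôpital: lim (-u^2/2 - u + e^(u) - 1)/(-28*u^3), still 0/0.
Apply L'Hôpital: lim (-u + e^(u) - 1)/(-84*u^2), still 0/0.
Apply L'Hôpital: lim (e^(u) - 1)/(-168*u), still 0/0.
After 4 applications of L'Hôpital's rule the quotient is (e^(u))/(-168); substituting u = 0 gives -1/168.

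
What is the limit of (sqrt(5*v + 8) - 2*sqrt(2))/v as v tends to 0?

5*√(2)/8

Substitution gives 0/0. Multiply numerator and denominator by the conjugate √(8 + 5v) + √8.
The numerator becomes (8 + 5v) − 8 = 5v, so the expression simplifies to 5/(√(8 + 5v) + √8).
Letting v → 0 gives 5/(2√8) = 5*√(2)/8.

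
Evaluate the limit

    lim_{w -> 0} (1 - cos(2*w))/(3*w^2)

Substitution gives 0/0.
Use (1 − cos u)/u² → 1/2 with u = 2w: the limit is 2²/(2·3) = 2/3.

2/3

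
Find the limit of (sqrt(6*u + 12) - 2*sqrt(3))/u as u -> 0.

√(3)/2

Substitution gives 0/0. Multiply numerator and denominator by the conjugate √(12 + 6u) + √12.
The numerator becomes (12 + 6u) − 12 = 6u, so the expression simplifies to 6/(√(12 + 6u) + √12).
Letting u → 0 gives 6/(2√12) = √(3)/2.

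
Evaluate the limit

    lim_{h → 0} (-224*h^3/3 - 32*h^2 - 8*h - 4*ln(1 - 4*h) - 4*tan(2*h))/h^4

Substitution gives 0/0; apply L'Hôpital's rule 4 times.
After differentiating numerator and denominator 4 times the quotient is (-512*tan(2*h)^3/cos(2*h)^2 - 1024*tan(2*h)/cos(2*h)^4 + 6144/(4*h - 1)^4)/(24); at h = 0 this is 256.

256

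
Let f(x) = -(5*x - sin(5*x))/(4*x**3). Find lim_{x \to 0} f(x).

Direct substitution gives 0/0.
Apply L'Hôpital: lim (5 - 5*cos(5*x))/(-12*x^2), still 0/0.
Apply L'Hôpital: lim (25*sin(5*x))/(-24*x), still 0/0.
After 3 applications of L'Hôpital's rule the quotient is (125*cos(5*x))/(-24); substituting x = 0 gives -125/24.

-125/24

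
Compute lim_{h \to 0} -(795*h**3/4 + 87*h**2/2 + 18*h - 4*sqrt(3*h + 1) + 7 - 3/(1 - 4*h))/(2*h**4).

Substitution gives 0/0 (the numerator vanishes to order 4).
Expand each term to order h^4: the coefficient of h^4 in -3·1/(1 - 4h) is -768 and in -4·√(1 + 3h) is 405/32.
Lower-order terms cancel with the polynomial part, so the numerator is (-24171/32)·h^4 + o(h^4), and the limit is (-24171/32)/(-2) = 24171/64.

24171/64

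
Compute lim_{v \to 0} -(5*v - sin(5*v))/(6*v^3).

-125/36

Direct substitution gives 0/0.
Apply L'Hôpital: lim (5 - 5*cos(5*v))/(-18*v^2), still 0/0.
Apply L'Hôpital: lim (25*sin(5*v))/(-36*v), still 0/0.
After 3 applications of L'Hôpital's rule the quotient is (125*cos(5*v))/(-36); substituting v = 0 gives -125/36.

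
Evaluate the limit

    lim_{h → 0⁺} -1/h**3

-∞

As h → 0⁺, (h) → 0⁺, so (h)^3 → 0⁺ and -1/(h)^3 → -∞.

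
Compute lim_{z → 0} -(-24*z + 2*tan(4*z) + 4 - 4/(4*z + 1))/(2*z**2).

Substitution gives 0/0 (the numerator vanishes to order 2).
Expand each term to order z^2: the coefficient of z^2 in -4·1/(1 + 4z) is -64 and in 2·tan(4z) is 0.
Lower-order terms cancel with the polynomial part, so the numerator is (-64)·z^2 + o(z^2), and the limit is (-64)/(-2) = 32.

32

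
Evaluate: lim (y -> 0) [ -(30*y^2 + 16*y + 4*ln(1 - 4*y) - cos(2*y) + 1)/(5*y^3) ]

Substitution gives 0/0; apply L'Hôpital's rule 3 times.
After differentiating numerator and denominator 3 times the quotient is (-8*sin(2*y) + 512/(4*y - 1)^3)/(-30); at y = 0 this is 256/15.

256/15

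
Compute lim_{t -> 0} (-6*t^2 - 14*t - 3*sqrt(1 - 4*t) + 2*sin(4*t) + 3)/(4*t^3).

-7/3

Substitution gives 0/0; apply L'Hôpital's rule 3 times.
After differentiating numerator and denominator 3 times the quotient is (-128*cos(4*t) + 72/(1 - 4*t)^(5/2))/(24); at t = 0 this is -7/3.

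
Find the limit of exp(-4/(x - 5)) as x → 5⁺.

As x → 5⁺, -4/(x - 5) → −∞, so e^(-4/(x - 5)) → 0.

0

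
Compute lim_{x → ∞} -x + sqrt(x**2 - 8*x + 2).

-4

This has the form ∞ − ∞. Multiply and divide by the conjugate √(x^2 - 8*x + 2) + x.
That gives (-8x + 2) / (√(x^2 - 8*x + 2) + x).
Divide numerator and denominator by x: the limit is -8/(2·1) = -4.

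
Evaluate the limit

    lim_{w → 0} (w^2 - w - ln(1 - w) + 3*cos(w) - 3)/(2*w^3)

1/6

Substitution gives 0/0; apply L'Hôpital's rule 3 times.
After differentiating numerator and denominator 3 times the quotient is (3*sin(w) - 2/(w - 1)^3)/(12); at w = 0 this is 1/6.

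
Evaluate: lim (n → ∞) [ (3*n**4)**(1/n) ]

1

Base → ∞ and exponent → 0: an ∞^0 form.
Take logs: (1/n)·ln(3·n^4) = (ln 3 + 4·ln n)/n → 0.
So the limit is e^0 = 1.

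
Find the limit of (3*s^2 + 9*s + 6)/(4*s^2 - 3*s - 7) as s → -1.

Direct substitution gives 0/0, so factor. Both numerator and denominator have (s + 1) as a factor.
After cancelling, the expression reduces to (3*s + 6)/(4*s - 7).
Substituting s = -1 gives -3/11.

-3/11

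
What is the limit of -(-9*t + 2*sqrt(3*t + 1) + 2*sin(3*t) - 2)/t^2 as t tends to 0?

Substitution gives 0/0; apply L'Hôpital's rule 2 times.
After differentiating numerator and denominator 2 times the quotient is (-18*sin(3*t) - 9/(2*(3*t + 1)^(3/2)))/(-2); at t = 0 this is 9/4.

9/4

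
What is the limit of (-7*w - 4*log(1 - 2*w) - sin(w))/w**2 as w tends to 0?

Substitution gives 0/0 (the numerator vanishes to order 2).
Expand each term to order w^2: the coefficient of w^2 in −sin(w) is 0 and in -4·ln(1 - 2w) is 8.
Lower-order terms cancel with the polynomial part, so the numerator is (8)·w^2 + o(w^2), and the limit is (8)/(1) = 8.

8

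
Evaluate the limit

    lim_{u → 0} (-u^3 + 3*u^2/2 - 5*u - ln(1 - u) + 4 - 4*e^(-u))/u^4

1/12

Substitution gives 0/0 (the numerator vanishes to order 4).
Expand each term to order u^4: the coefficient of u^4 in −ln(1 - u) is 1/4 and in -4·e^(-u) is -1/6.
Lower-order terms cancel with the polynomial part, so the numerator is (1/12)·u^4 + o(u^4), and the limit is (1/12)/(1) = 1/12.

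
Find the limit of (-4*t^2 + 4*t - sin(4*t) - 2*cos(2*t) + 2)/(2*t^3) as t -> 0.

Substitution gives 0/0; apply L'Hôpital's rule 3 times.
After differentiating numerator and denominator 3 times the quotient is (-16*sin(2*t) + 64*cos(4*t))/(12); at t = 0 this is 16/3.

16/3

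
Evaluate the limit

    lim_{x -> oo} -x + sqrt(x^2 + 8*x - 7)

4

An ∞ − ∞ form. Rationalising with the conjugate, the difference becomes (8x - 7) / (√(x^2 + 8*x - 7) + x).
For large x the denominator behaves like 2·x, so the quotient tends to 8/2 = 4.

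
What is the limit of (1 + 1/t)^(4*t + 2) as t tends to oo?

e^(4)

Write it as [(1 + 1/t)^t]^(4) · (1 + 1/t)^(2). The bracketed term tends to e^(1) and the second factor to 1, so the limit is e^(4).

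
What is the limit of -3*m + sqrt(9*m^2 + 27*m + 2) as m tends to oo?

An ∞ − ∞ form. Rationalising with the conjugate, the difference becomes (27m + 2) / (√(9*m^2 + 27*m + 2) + 3m).
For large m the denominator behaves like 2·3m, so the quotient tends to 27/6 = 9/2.

9/2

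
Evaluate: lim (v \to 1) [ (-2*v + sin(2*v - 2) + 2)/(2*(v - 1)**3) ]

Direct substitution gives 0/0.
Apply L'Hôpital: lim (2*cos(2*v - 2) - 2)/(6*(v - 1)^2), still 0/0.
Apply L'Hôpital: lim (-4*sin(2*v - 2))/(12*v - 12), still 0/0.
After 3 applications of L'Hôpital's rule the quotient is (-8*cos(2*v - 2))/(12); substituting v = 1 gives -2/3.

-2/3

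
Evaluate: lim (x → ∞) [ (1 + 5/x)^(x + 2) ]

Write it as [(1 + 5/x)^x]^(1) · (1 + 5/x)^(2). The bracketed term tends to e^(5) and the second factor to 1, so the limit is e^(5).

e^(5)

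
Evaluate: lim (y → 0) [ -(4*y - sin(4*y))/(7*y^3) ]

-32/21

Direct substitution gives 0/0.
Apply L'Hôpital: lim (4 - 4*cos(4*y))/(-21*y^2), still 0/0.
Apply L'Hôpital: lim (16*sin(4*y))/(-42*y), still 0/0.
After 3 applications of L'Hôpital's rule the quotient is (64*cos(4*y))/(-42); substituting y = 0 gives -32/21.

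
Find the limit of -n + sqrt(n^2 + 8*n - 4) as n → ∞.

4

This has the form ∞ − ∞. Multiply and divide by the conjugate √(n^2 + 8*n - 4) + n.
That gives (8n - 4) / (√(n^2 + 8*n - 4) + n).
Divide numerator and denominator by n: the limit is 8/(2·1) = 4.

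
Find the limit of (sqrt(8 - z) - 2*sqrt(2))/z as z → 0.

-√(2)/8

Substitution gives 0/0. Multiply numerator and denominator by the conjugate √(8 - z) + √8.
The numerator becomes (8 - z) − 8 = -z, so the expression simplifies to -1/(√(8 - z) + √8).
Letting z → 0 gives -1/(2√8) = -√(2)/8.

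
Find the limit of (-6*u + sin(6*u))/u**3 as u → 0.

Direct substitution gives 0/0.
Apply L'Hôpital: lim (6*cos(6*u) - 6)/(3*u^2), still 0/0.
Apply L'Hôpital: lim (-36*sin(6*u))/(6*u), still 0/0.
After 3 applications of L'Hôpital's rule the quotient is (-216*cos(6*u))/(6); substituting u = 0 gives -36.

-36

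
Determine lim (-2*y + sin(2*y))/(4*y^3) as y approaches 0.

-1/3

Direct substitution gives 0/0.
Apply L'Hôpital: lim (2*cos(2*y) - 2)/(12*y^2), still 0/0.
Apply L'Hôpital: lim (-4*sin(2*y))/(24*y), still 0/0.
After 3 applications of L'Hôpital's rule the quotient is (-8*cos(2*y))/(24); substituting y = 0 gives -1/3.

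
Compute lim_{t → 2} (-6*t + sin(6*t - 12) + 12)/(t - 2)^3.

-36

Direct substitution gives 0/0.
Apply L'Hôpital: lim (6*cos(6*t - 12) - 6)/(3*(t - 2)^2), still 0/0.
Apply L'Hôpital: lim (-36*sin(6*t - 12))/(6*t - 12), still 0/0.
After 3 applications of L'Hôpital's rule the quotient is (-216*cos(6*t - 12))/(6); substituting t = 2 gives -36.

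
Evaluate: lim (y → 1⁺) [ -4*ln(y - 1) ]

∞

As y → 1⁺, y - 1 → 0⁺ and ln(y - 1) → −∞.
Multiplying by -4 gives ∞.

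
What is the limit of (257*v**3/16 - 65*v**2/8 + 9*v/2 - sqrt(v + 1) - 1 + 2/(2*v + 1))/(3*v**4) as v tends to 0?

Substitution gives 0/0 (the numerator vanishes to order 4).
Expand each term to order v^4: the coefficient of v^4 in 2·1/(1 + 2v) is 32 and in −√(1 + v) is 5/128.
Lower-order terms cancel with the polynomial part, so the numerator is (4101/128)·v^4 + o(v^4), and the limit is (4101/128)/(3) = 1367/128.

1367/128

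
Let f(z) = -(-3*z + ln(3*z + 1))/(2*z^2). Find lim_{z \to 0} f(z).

9/4

Direct substitution gives 0/0.
Apply L'Hôpital: lim (-3 + 3/(3*z + 1))/(-4*z), still 0/0.
After 2 applications of L'Hôpital's rule the quotient is (-9/(3*z + 1)^2)/(-4); substituting z = 0 gives 9/4.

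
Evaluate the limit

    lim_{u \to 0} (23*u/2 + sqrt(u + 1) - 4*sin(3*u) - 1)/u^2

Substitution gives 0/0 (the numerator vanishes to order 2).
Expand each term to order u^2: the coefficient of u^2 in -4·sin(3u) is 0 and in √(1 + u) is -1/8.
Lower-order terms cancel with the polynomial part, so the numerator is (-1/8)·u^2 + o(u^2), and the limit is (-1/8)/(1) = -1/8.

-1/8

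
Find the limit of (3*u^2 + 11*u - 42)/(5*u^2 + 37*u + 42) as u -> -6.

25/23

At u = -6 both the top and bottom vanish — a removable singularity. Factoring out (u + 6) from each leaves (3*u - 7)/(5*u + 7), which at u = -6 equals 25/23.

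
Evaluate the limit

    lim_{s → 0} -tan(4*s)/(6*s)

Substitution gives 0/0.
Since tan(u)/u → 1 as u → 0, tan(4s)/(4s) → 1 and the limit is 4/(-6) = -2/3.

-2/3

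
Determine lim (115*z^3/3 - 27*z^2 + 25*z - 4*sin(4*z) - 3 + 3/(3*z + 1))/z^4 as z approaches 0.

Substitution gives 0/0 (the numerator vanishes to order 4).
Expand each term to order z^4: the coefficient of z^4 in 3·1/(1 + 3z) is 243 and in -4·sin(4z) is 0.
Lower-order terms cancel with the polynomial part, so the numerator is (243)·z^4 + o(z^4), and the limit is (243)/(1) = 243.

243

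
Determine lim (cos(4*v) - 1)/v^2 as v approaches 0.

Direct substitution gives 0/0.
Apply L'Hôpital: lim (-4*sin(4*v))/(2*v), still 0/0.
After 2 applications of L'Hôpital's rule the quotient is (-16*cos(4*v))/(2); substituting v = 0 gives -8.

-8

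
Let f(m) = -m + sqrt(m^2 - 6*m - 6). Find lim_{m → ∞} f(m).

-3

An ∞ − ∞ form. Rationalising with the conjugate, the difference becomes (-6m - 6) / (√(m^2 - 6*m - 6) + m).
For large m the denominator behaves like 2·m, so the quotient tends to -6/2 = -3.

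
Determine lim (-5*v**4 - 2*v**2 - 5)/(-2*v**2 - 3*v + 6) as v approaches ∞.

∞

The numerator has higher degree (4 > 2); the quotient behaves like (-5/(-2))·v^2 for large |v|.
As v → +∞ this diverges to ∞.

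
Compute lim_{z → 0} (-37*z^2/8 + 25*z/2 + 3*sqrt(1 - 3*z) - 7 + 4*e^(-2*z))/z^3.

-499/48

Substitution gives 0/0 (the numerator vanishes to order 3).
Expand each term to order z^3: the coefficient of z^3 in 4·e^(-2z) is -16/3 and in 3·√(1 - 3z) is -81/16.
Lower-order terms cancel with the polynomial part, so the numerator is (-499/48)·z^3 + o(z^3), and the limit is (-499/48)/(1) = -499/48.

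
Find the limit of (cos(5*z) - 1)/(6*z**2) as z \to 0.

-25/12

Direct substitution gives 0/0.
Apply L'Hôpital: lim (-5*sin(5*z))/(12*z), still 0/0.
After 2 applications of L'Hôpital's rule the quotient is (-25*cos(5*z))/(12); substituting z = 0 gives -25/12.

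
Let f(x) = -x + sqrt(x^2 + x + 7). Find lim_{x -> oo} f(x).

1/2

This has the form ∞ − ∞. Multiply and divide by the conjugate √(x^2 + x + 7) + x.
That gives (x + 7) / (√(x^2 + x + 7) + x).
Divide numerator and denominator by x: the limit is 1/(2·1) = 1/2.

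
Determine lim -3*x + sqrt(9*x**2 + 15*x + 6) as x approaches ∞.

5/2

An ∞ − ∞ form. Rationalising with the conjugate, the difference becomes (15x + 6) / (√(9*x^2 + 15*x + 6) + 3x).
For large x the denominator behaves like 2·3x, so the quotient tends to 15/6 = 5/2.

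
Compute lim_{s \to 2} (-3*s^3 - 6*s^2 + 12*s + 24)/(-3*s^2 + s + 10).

At s = 2 both the top and bottom vanish — a removable singularity. Factoring out (s - 2) from each leaves (-3*s^2 - 12*s - 12)/(-3*s - 5), which at s = 2 equals 48/11.

48/11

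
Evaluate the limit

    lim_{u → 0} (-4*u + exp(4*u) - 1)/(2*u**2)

4

Direct substitution gives 0/0.
Apply L'Hôpital: lim (4*e^(4*u) - 4)/(4*u), still 0/0.
After 2 applications of L'Hôpital's rule the quotient is (16*e^(4*u))/(4); substituting u = 0 gives 4.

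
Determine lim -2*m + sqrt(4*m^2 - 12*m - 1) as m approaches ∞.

This has the form ∞ − ∞. Multiply and divide by the conjugate √(4*m^2 - 12*m - 1) + 2m.
That gives (-12m - 1) / (√(4*m^2 - 12*m - 1) + 2m).
Divide numerator and denominator by m: the limit is -12/(2·2) = -3.

-3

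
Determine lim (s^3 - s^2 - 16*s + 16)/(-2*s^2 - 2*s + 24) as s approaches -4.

20/7

Direct substitution gives 0/0, so factor. Both numerator and denominator have (s + 4) as a factor.
After cancelling, the expression reduces to (s^2 - 5*s + 4)/(6 - 2*s).
Substituting s = -4 gives 20/7.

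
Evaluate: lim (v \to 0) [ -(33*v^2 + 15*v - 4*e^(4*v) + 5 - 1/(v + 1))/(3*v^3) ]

125/9

Substitution gives 0/0 (the numerator vanishes to order 3).
Expand each term to order v^3: the coefficient of v^3 in -4·e^(4v) is -128/3 and in −1/(1 + v) is 1.
Lower-order terms cancel with the polynomial part, so the numerator is (-125/3)·v^3 + o(v^3), and the limit is (-125/3)/(-3) = 125/9.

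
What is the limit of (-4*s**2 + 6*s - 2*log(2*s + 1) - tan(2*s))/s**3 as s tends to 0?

-8

Substitution gives 0/0; apply L'Hôpital's rule 3 times.
After differentiating numerator and denominator 3 times the quotient is (-32*tan(2*s)^2/cos(2*s)^2 - 16/cos(2*s)^4 - 32/(2*s + 1)^3)/(6); at s = 0 this is -8.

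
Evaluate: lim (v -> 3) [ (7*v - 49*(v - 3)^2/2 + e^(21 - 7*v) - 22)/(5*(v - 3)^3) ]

Direct substitution gives 0/0.
Apply L'Hôpital: lim (-49*v - 7*e^(21 - 7*v) + 154)/(15*(v - 3)^2), still 0/0.
Apply L'Hôpital: lim (49*e^(21 - 7*v) - 49)/(30*v - 90), still 0/0.
After 3 applications of L'Hôpital's rule the quotient is (-343*e^(21 - 7*v))/(30); substituting v = 3 gives -343/30.

-343/30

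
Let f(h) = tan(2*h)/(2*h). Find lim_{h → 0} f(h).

1

Substitution gives 0/0.
Since tan(u)/u → 1 as u → 0, tan(2h)/(2h) → 1 and the limit is 2/2 = 1.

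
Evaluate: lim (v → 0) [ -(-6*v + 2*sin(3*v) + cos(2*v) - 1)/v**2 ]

Substitution gives 0/0; apply L'Hôpital's rule 2 times.
After differentiating numerator and denominator 2 times the quotient is (-18*sin(3*v) - 4*cos(2*v))/(-2); at v = 0 this is 2.

2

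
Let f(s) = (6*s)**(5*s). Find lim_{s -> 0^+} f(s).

1

Base → 0⁺ and exponent → 0⁺: a 0^0 form.
Take logs: 5s·ln(6s). This is 0·(−∞); rewriting as ln(6s)/(1/(5s)) and applying L'Hôpital gives 0.
Hence the limit is e^0 = 1.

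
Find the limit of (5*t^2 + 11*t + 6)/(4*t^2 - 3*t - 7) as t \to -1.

-1/11

Direct substitution gives 0/0, so factor. Both numerator and denominator have (t + 1) as a factor.
After cancelling, the expression reduces to (5*t + 6)/(4*t - 7).
Substituting t = -1 gives -1/11.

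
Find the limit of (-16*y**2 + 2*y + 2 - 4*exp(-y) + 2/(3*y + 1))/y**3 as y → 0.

Substitution gives 0/0; apply L'Hôpital's rule 3 times.
After differentiating numerator and denominator 3 times the quotient is (4*e^(-y) - 324/(3*y + 1)^4)/(6); at y = 0 this is -160/3.

-160/3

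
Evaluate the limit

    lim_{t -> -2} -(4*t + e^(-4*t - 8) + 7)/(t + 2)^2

Direct substitution gives 0/0.
Apply L'Hôpital: lim (4 - 4*e^(-4*t - 8))/(-2*t - 4), still 0/0.
After 2 applications of L'Hôpital's rule the quotient is (16*e^(-4*t - 8))/(-2); substituting t = -2 gives -8.

-8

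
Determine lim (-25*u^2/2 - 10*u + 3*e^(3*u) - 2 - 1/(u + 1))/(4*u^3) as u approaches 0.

Substitution gives 0/0; apply L'Hôpital's rule 3 times.
After differentiating numerator and denominator 3 times the quotient is (81*e^(3*u) + 6/(u + 1)^4)/(24); at u = 0 this is 29/8.

29/8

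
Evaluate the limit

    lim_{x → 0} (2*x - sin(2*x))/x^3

Direct substitution gives 0/0.
Apply L'Hôpital: lim (2 - 2*cos(2*x))/(3*x^2), still 0/0.
Apply L'Hôpital: lim (4*sin(2*x))/(6*x), still 0/0.
After 3 applications of L'Hôpital's rule the quotient is (8*cos(2*x))/(6); substituting x = 0 gives 4/3.

4/3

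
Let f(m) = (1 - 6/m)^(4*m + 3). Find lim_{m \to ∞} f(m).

Let L be the limit and take ln: ln L = lim (4m + 3)·ln(1 - 6/m) = lim (4m + 3)·(-6/m + O(1/m²)) = -24.
Hence L = e^(-24).

e^(-24)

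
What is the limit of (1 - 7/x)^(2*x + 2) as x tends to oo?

e^(-14)

The base → 1 and the exponent → ∞: a 1^∞ form.
Take logarithms: (2x + 2)·ln(1 - 7/x). Since ln(1+u) ~ u for small u, this behaves like (2x)·(-7/x) → -14.
So the limit is e^(-14).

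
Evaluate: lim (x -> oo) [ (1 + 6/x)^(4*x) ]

e^(24)

Write it as [(1 + 6/x)^x]^(4) · (1 + 6/x)^(0). The bracketed term tends to e^(6) and the second factor to 1, so the limit is e^(24).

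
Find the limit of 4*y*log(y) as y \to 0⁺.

0

This is a 0·(−∞) form. Rewrite as 4·ln(y) / y^(−1) and apply L'Hôpital:
the derivative quotient is 4·(1/y) / (−1·y^(−2)) = (-4/1)·y^1 → 0.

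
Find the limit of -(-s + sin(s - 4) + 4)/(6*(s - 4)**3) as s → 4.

1/36

Direct substitution gives 0/0.
Apply L'Hôpital: lim (cos(s - 4) - 1)/(-18*(s - 4)^2), still 0/0.
Apply L'Hôpital: lim (-sin(s - 4))/(144 - 36*s), still 0/0.
After 3 applications of L'Hôpital's rule the quotient is (-cos(s - 4))/(-36); substituting s = 4 gives 1/36.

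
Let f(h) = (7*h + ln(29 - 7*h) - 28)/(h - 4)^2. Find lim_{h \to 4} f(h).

Direct substitution gives 0/0.
Apply L'Hôpital: lim (7 - 7/(29 - 7*h))/(2*h - 8), still 0/0.
After 2 applications of L'Hôpital's rule the quotient is (-49/(29 - 7*h)^2)/(2); substituting h = 4 gives -49/2.

-49/2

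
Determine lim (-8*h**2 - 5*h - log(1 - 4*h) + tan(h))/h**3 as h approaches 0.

65/3

Substitution gives 0/0; apply L'Hôpital's rule 3 times.
After differentiating numerator and denominator 3 times the quotient is (6*tan(h)^2/cos(h)^2 + 2/cos(h)^2 - 128/(4*h - 1)^3)/(6); at h = 0 this is 65/3.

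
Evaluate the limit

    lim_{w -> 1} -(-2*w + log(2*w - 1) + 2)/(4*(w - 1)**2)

1/2

Direct substitution gives 0/0.
Apply L'Hôpital: lim (-2 + 2/(2*w - 1))/(8 - 8*w), still 0/0.
After 2 applications of L'Hôpital's rule the quotient is (-4/(2*w - 1)^2)/(-8); substituting w = 1 gives 1/2.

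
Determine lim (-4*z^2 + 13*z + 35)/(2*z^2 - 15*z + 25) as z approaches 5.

-27/5

At z = 5 both the top and bottom vanish — a removable singularity. Factoring out (z - 5) from each leaves (-4*z - 7)/(2*z - 5), which at z = 5 equals -27/5.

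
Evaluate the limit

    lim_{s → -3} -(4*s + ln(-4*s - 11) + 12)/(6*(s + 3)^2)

4/3

Direct substitution gives 0/0.
Apply L'Hôpital: lim (4 - 4/(-4*s - 11))/(-12*s - 36), still 0/0.
After 2 applications of L'Hôpital's rule the quotient is (-16/(-4*s - 11)^2)/(-12); substituting s = -3 gives 4/3.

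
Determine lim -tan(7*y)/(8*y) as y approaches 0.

Substitution gives 0/0.
Since tan(u)/u → 1 as u → 0, tan(7y)/(7y) → 1 and the limit is 7/(-8) = -7/8.

-7/8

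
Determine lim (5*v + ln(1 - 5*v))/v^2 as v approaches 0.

-25/2

Direct substitution gives 0/0.
Apply L'Hôpital: lim (5 - 5/(1 - 5*v))/(2*v), still 0/0.
After 2 applications of L'Hôpital's rule the quotient is (-25/(1 - 5*v)^2)/(2); substituting v = 0 gives -25/2.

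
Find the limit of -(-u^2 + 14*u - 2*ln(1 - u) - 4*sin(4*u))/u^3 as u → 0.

-130/3

Substitution gives 0/0 (the numerator vanishes to order 3).
Expand each term to order u^3: the coefficient of u^3 in -2·ln(1 - u) is 2/3 and in -4·sin(4u) is 128/3.
Lower-order terms cancel with the polynomial part, so the numerator is (130/3)·u^3 + o(u^3), and the limit is (130/3)/(-1) = -130/3.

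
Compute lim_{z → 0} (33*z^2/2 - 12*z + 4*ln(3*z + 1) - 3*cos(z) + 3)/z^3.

Substitution gives 0/0; apply L'Hôpital's rule 3 times.
After differentiating numerator and denominator 3 times the quotient is (-3*sin(z) + 216/(3*z + 1)^3)/(6); at z = 0 this is 36.

36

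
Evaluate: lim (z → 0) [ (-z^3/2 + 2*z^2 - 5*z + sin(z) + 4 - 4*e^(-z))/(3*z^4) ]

-1/18

Substitution gives 0/0 (the numerator vanishes to order 4).
Expand each term to order z^4: the coefficient of z^4 in sin(z) is 0 and in -4·e^(-z) is -1/6.
Lower-order terms cancel with the polynomial part, so the numerator is (-1/6)·z^4 + o(z^4), and the limit is (-1/6)/(3) = -1/18.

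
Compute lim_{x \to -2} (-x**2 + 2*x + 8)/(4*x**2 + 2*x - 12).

-3/7

Since x = -2 makes numerator and denominator zero, (x + 2) divides both.
Cancelling it gives (4 - x)/(4*x - 6); now plug in x = -2 to get -3/7.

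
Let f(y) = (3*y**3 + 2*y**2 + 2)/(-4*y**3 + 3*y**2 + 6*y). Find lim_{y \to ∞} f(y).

-3/4

Numerator and denominator both have degree 3.
Dividing every term by y^3, all lower-order terms vanish and the limit is the ratio of leading coefficients, 3/(-4) = -3/4.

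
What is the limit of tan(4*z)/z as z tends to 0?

4

Substitution gives 0/0.
Since tan(u)/u → 1 as u → 0, tan(4z)/(4z) → 1 and the limit is 4.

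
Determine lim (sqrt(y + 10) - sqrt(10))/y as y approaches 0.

√(10)/20

A 0/0 form; rationalise with √(10 + y) + √10. This collapses the numerator to y, leaving 1/(√(10 + y) + √10) → 1/(2√10) = √(10)/20.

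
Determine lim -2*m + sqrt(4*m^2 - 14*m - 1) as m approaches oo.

-7/2

This has the form ∞ − ∞. Multiply and divide by the conjugate √(4*m^2 - 14*m - 1) + 2m.
That gives (-14m - 1) / (√(4*m^2 - 14*m - 1) + 2m).
Divide numerator and denominator by m: the limit is -14/(2·2) = -7/2.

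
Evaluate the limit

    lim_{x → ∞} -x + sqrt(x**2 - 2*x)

An ∞ − ∞ form. Rationalising with the conjugate, the difference becomes (-2x) / (√(x^2 - 2*x) + x).
For large x the denominator behaves like 2·x, so the quotient tends to -2/2 = -1.

-1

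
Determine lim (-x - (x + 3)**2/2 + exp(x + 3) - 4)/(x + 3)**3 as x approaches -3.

1/6

Direct substitution gives 0/0.
Apply L'Hôpital: lim (-x + e^(x + 3) - 4)/(3*(x + 3)^2), still 0/0.
Apply L'Hôpital: lim (e^(x + 3) - 1)/(6*x + 18), still 0/0.
After 3 applications of L'Hôpital's rule the quotient is (e^(x + 3))/(6); substituting x = -3 gives 1/6.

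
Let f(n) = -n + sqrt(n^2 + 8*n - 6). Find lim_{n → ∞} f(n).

4

An ∞ − ∞ form. Rationalising with the conjugate, the difference becomes (8n - 6) / (√(n^2 + 8*n - 6) + n).
For large n the denominator behaves like 2·n, so the quotient tends to 8/2 = 4.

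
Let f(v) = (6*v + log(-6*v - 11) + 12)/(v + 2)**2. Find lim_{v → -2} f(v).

Direct substitution gives 0/0.
Apply L'Hôpital: lim (6 - 6/(-6*v - 11))/(2*v + 4), still 0/0.
After 2 applications of L'Hôpital's rule the quotient is (-36/(-6*v - 11)^2)/(2); substituting v = -2 gives -18.

-18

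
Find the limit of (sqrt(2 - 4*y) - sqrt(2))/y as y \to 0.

A 0/0 form; rationalise with √(2 - 4y) + √2. This collapses the numerator to -4y, leaving -4/(√(2 - 4y) + √2) → -4/(2√2) = -√(2).

-√(2)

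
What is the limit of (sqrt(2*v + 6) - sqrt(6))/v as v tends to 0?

Substitution gives 0/0. Multiply numerator and denominator by the conjugate √(6 + 2v) + √6.
The numerator becomes (6 + 2v) − 6 = 2v, so the expression simplifies to 2/(√(6 + 2v) + √6).
Letting v → 0 gives 2/(2√6) = √(6)/6.

√(6)/6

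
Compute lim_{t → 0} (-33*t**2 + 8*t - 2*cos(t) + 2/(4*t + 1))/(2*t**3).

Substitution gives 0/0 (the numerator vanishes to order 3).
Expand each term to order t^3: the coefficient of t^3 in -2·cos(t) is 0 and in 2·1/(1 + 4t) is -128.
Lower-order terms cancel with the polynomial part, so the numerator is (-128)·t^3 + o(t^3), and the limit is (-128)/(2) = -64.

-64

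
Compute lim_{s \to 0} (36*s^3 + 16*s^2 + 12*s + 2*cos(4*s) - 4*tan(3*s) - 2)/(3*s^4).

Substitution gives 0/0 (the numerator vanishes to order 4).
Expand each term to order s^4: the coefficient of s^4 in 2·cos(4s) is 64/3 and in -4·tan(3s) is 0.
Lower-order terms cancel with the polynomial part, so the numerator is (64/3)·s^4 + o(s^4), and the limit is (64/3)/(3) = 64/9.

64/9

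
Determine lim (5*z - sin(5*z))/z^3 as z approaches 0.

Direct substitution gives 0/0.
Apply L'Hôpital: lim (5 - 5*cos(5*z))/(3*z^2), still 0/0.
Apply L'Hôpital: lim (25*sin(5*z))/(6*z), still 0/0.
After 3 applications of L'Hôpital's rule the quotient is (125*cos(5*z))/(6); substituting z = 0 gives 125/6.

125/6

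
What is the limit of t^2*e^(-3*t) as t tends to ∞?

0

Write as t^2/e^{3t}, an ∞/∞ form.
Exponential growth dominates any polynomial, so repeated L'Hôpital (or the standard result) gives 0.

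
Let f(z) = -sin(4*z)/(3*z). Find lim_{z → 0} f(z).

Substitution gives 0/0.
Write it as (4/(-3))·sin(4z)/(4z); since sin(u)/u → 1, the limit is -4/3.

-4/3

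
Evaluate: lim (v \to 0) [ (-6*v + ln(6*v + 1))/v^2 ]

-18

Direct substitution gives 0/0.
Apply L'Hôpital: lim (-6 + 6/(6*v + 1))/(2*v), still 0/0.
After 2 applications of L'Hôpital's rule the quotient is (-36/(6*v + 1)^2)/(2); substituting v = 0 gives -18.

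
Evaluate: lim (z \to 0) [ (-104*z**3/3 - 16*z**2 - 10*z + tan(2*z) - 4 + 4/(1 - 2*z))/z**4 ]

64

Substitution gives 0/0 (the numerator vanishes to order 4).
Expand each term to order z^4: the coefficient of z^4 in 4·1/(1 - 2z) is 64 and in tan(2z) is 0.
Lower-order terms cancel with the polynomial part, so the numerator is (64)·z^4 + o(z^4), and the limit is (64)/(1) = 64.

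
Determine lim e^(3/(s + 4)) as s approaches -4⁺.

∞

As s → -4⁺, 3/(s + 4) → +∞, so e^(3/(s + 4)) → ∞.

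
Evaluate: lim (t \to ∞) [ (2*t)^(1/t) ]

Base → ∞ and exponent → 0: an ∞^0 form.
Take logs: (1/t)·ln(2·t^1) = (ln 2 + 1·ln t)/t → 0.
So the limit is e^0 = 1.

1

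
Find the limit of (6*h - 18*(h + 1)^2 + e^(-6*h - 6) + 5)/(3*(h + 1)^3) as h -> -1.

-12

Direct substitution gives 0/0.
Apply L'Hôpital: lim (-36*h - 6*e^(-6*h - 6) - 30)/(9*(h + 1)^2), still 0/0.
Apply L'Hôpital: lim (36*e^(-6*h - 6) - 36)/(18*h + 18), still 0/0.
After 3 applications of L'Hôpital's rule the quotient is (-216*e^(-6*h - 6))/(18); substituting h = -1 gives -12.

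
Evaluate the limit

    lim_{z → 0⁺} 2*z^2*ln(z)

This is a 0·(−∞) form. Rewrite as 2·ln(z) / z^(−2) and apply L'Hôpital:
the derivative quotient is 2·(1/z) / (−2·z^(−3)) = (-2/2)·z^2 → 0.

0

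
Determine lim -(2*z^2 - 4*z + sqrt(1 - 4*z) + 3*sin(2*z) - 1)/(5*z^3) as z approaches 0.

Substitution gives 0/0 (the numerator vanishes to order 3).
Expand each term to order z^3: the coefficient of z^3 in 3·sin(2z) is -4 and in √(1 - 4z) is -4.
Lower-order terms cancel with the polynomial part, so the numerator is (-8)·z^3 + o(z^3), and the limit is (-8)/(-5) = 8/5.

8/5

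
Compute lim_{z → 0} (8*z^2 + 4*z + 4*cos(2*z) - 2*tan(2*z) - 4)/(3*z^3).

-16/9

Substitution gives 0/0; apply L'Hôpital's rule 3 times.
After differentiating numerator and denominator 3 times the quotient is (32*sin(2*z) - 96*tan(2*z)^4 - 128*tan(2*z)^2 - 32)/(18); at z = 0 this is -16/9.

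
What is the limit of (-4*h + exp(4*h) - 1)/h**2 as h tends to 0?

8

Direct substitution gives 0/0.
Apply L'Hôpital: lim (4*e^(4*h) - 4)/(2*h), still 0/0.
After 2 applications of L'Hôpital's rule the quotient is (16*e^(4*h))/(2); substituting h = 0 gives 8.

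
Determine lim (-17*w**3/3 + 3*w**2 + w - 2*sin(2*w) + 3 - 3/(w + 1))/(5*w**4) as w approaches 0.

Substitution gives 0/0; apply L'Hôpital's rule 4 times.
After differentiating numerator and denominator 4 times the quotient is (-32*sin(2*w) - 72/(w + 1)^5)/(120); at w = 0 this is -3/5.

-3/5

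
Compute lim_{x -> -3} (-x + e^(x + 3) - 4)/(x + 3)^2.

Direct substitution gives 0/0.
Apply L'Hôpital: lim (e^(x + 3) - 1)/(2*x + 6), still 0/0.
After 2 applications of L'Hôpital's rule the quotient is (e^(x + 3))/(2); substituting x = -3 gives 1/2.

1/2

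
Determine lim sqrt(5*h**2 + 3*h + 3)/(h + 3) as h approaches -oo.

-√(5)

For large |h|, √(5*h^2 + 3*h + 3) ≈ √5·|h| and the denominator ≈ h.
Since h → −∞, |h| = −h, giving −√5/(1) = -√(5).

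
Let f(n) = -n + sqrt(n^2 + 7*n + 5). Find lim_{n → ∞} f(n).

This has the form ∞ − ∞. Multiply and divide by the conjugate √(n^2 + 7*n + 5) + n.
That gives (7n + 5) / (√(n^2 + 7*n + 5) + n).
Divide numerator and denominator by n: the limit is 7/(2·1) = 7/2.

7/2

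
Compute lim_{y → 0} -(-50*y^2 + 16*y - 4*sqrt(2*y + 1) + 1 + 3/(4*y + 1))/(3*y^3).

194/3

Substitution gives 0/0 (the numerator vanishes to order 3).
Expand each term to order y^3: the coefficient of y^3 in 3·1/(1 + 4y) is -192 and in -4·√(1 + 2y) is -2.
Lower-order terms cancel with the polynomial part, so the numerator is (-194)·y^3 + o(y^3), and the limit is (-194)/(-3) = 194/3.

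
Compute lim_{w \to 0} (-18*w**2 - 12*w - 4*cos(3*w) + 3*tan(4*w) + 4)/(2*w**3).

32

Substitution gives 0/0 (the numerator vanishes to order 3).
Expand each term to order w^3: the coefficient of w^3 in 3·tan(4w) is 64 and in -4·cos(3w) is 0.
Lower-order terms cancel with the polynomial part, so the numerator is (64)·w^3 + o(w^3), and the limit is (64)/(2) = 32.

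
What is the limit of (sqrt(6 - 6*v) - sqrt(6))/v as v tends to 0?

A 0/0 form; rationalise with √(6 - 6v) + √6. This collapses the numerator to -6v, leaving -6/(√(6 - 6v) + √6) → -6/(2√6) = -√(6)/2.

-√(6)/2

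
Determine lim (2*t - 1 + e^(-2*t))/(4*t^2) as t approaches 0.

1/2

Direct substitution gives 0/0.
Apply L'Hôpital: lim (2 - 2*e^(-2*t))/(8*t), still 0/0.
After 2 applications of L'Hôpital's rule the quotient is (4*e^(-2*t))/(8); substituting t = 0 gives 1/2.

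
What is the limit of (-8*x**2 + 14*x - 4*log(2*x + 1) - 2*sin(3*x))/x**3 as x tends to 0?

Substitution gives 0/0 (the numerator vanishes to order 3).
Expand each term to order x^3: the coefficient of x^3 in -4·ln(1 + 2x) is -32/3 and in -2·sin(3x) is 9.
Lower-order terms cancel with the polynomial part, so the numerator is (-5/3)·x^3 + o(x^3), and the limit is (-5/3)/(1) = -5/3.

-5/3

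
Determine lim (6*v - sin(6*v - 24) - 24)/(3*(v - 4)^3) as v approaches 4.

12

Direct substitution gives 0/0.
Apply L'Hôpital: lim (6 - 6*cos(6*v - 24))/(9*(v - 4)^2), still 0/0.
Apply L'Hôpital: lim (36*sin(6*v - 24))/(18*v - 72), still 0/0.
After 3 applications of L'Hôpital's rule the quotient is (216*cos(6*v - 24))/(18); substituting v = 4 gives 12.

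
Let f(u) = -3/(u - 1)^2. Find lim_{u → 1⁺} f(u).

-∞

As u → 1⁺, (u - 1) → 0⁺, so (u - 1)^2 → 0⁺ and -3/(u - 1)^2 → -∞.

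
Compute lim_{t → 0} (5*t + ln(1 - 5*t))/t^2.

-25/2

Direct substitution gives 0/0.
Apply L'Hôpital: lim (5 - 5/(1 - 5*t))/(2*t), still 0/0.
After 2 applications of L'Hôpital's rule the quotient is (-25/(1 - 5*t)^2)/(2); substituting t = 0 gives -25/2.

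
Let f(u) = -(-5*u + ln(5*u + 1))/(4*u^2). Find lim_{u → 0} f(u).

25/8

Direct substitution gives 0/0.
Apply L'Hôpital: lim (-5 + 5/(5*u + 1))/(-8*u), still 0/0.
After 2 applications of L'Hôpital's rule the quotient is (-25/(5*u + 1)^2)/(-8); substituting u = 0 gives 25/8.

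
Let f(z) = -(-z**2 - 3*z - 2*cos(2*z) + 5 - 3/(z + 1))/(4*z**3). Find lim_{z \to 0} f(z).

-3/4

Substitution gives 0/0 (the numerator vanishes to order 3).
Expand each term to order z^3: the coefficient of z^3 in -3·1/(1 + z) is 3 and in -2·cos(2z) is 0.
Lower-order terms cancel with the polynomial part, so the numerator is (3)·z^3 + o(z^3), and the limit is (3)/(-4) = -3/4.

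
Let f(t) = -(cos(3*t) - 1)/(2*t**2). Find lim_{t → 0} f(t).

9/4

Direct substitution gives 0/0.
Apply L'Hôpital: lim (-3*sin(3*t))/(-4*t), still 0/0.
After 2 applications of L'Hôpital's rule the quotient is (-9*cos(3*t))/(-4); substituting t = 0 gives 9/4.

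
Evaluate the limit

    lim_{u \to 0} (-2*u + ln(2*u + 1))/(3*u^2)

-2/3

Direct substitution gives 0/0.
Apply L'Hôpital: lim (-2 + 2/(2*u + 1))/(6*u), still 0/0.
After 2 applications of L'Hôpital's rule the quotient is (-4/(2*u + 1)^2)/(6); substituting u = 0 gives -2/3.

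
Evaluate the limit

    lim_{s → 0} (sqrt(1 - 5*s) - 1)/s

-5/2

Substitution gives 0/0. Multiply numerator and denominator by the conjugate √(1 - 5s) + √1.
The numerator becomes (1 - 5s) − 1 = -5s, so the expression simplifies to -5/(√(1 - 5s) + √1).
Letting s → 0 gives -5/(2√1) = -5/2.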